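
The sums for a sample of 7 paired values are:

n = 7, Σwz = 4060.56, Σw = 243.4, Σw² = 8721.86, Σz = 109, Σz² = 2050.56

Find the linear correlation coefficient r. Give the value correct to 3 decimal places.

r = (nΣwz − ΣwΣz) / √[(nΣw² − (Σw)²)(nΣz² − (Σz)²)]
Numerator: 7×4060.56 − 243.4×109 = 1893.32
Denominator: √[(61053.02 − 59243.56)(14353.92 − 11881)] = √[1809.46 × 2472.92] = 2115.3368
r = 1893.32 / 2115.3368 ≈ 0.895

0.895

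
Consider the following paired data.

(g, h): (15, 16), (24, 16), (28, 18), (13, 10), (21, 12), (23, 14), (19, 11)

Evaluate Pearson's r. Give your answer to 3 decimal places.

n = 7, Σg = 143, Σh = 97, Σg² = 3085, Σh² = 1397, Σgh = 2041
nΣgh − ΣgΣh = 14287 − 13871 = 416
nΣg² − (Σg)² = 21595 − 20449 = 1146; nΣh² − (Σh)² = 9779 − 9409 = 370
r = 416 / √(1146 × 370) = 416 / 651.1682 ≈ 0.639

0.639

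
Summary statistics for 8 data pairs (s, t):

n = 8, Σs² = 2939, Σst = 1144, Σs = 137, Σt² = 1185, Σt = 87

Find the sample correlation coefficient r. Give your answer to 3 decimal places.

-0.919

r = (nΣst − ΣsΣt) / √[(nΣs² − (Σs)²)(nΣt² − (Σt)²)]
Numerator: 8×1144 − 137×87 = -2767
Denominator: √[(23512 − 18769)(9480 − 7569)] = √[4743 × 1911] = 3010.6267
r = -2767 / 3010.6267 ≈ -0.919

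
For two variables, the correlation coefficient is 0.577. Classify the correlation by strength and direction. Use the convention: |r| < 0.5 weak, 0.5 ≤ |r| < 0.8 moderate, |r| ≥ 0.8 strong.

r = 0.577 > 0 so the relationship is positive.
|r| = 0.577, which falls in the moderate range.

moderate positive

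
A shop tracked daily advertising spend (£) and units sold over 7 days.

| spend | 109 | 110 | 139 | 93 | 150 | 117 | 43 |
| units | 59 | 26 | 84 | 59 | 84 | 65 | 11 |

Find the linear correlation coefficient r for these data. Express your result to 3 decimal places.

0.858

n = 7, Σx = 761, Σy = 388, Σx² = 89989, Σy² = 26096, Σxy = 47132
nΣxy − ΣxΣy = 329924 − 295268 = 34656
nΣx² − (Σx)² = 629923 − 579121 = 50802; nΣy² − (Σy)² = 182672 − 150544 = 32128
r = 34656 / √(50802 × 32128) = 34656 / 40400.0824 ≈ 0.858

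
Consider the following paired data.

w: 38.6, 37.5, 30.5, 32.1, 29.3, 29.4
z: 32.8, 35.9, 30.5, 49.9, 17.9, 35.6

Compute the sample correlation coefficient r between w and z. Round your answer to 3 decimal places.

0.235

n = 6, Σw = 197.4, Σz = 202.6, Σw² = 6579.72, Σz² = 7372.68, Σwz = 6715.48
nΣwz − ΣwΣz = 40292.88 − 39993.24 = 299.64
nΣw² − (Σw)² = 39478.32 − 38966.76 = 511.56; nΣz² − (Σz)² = 44236.08 − 41046.76 = 3189.32
r = 299.64 / √(511.56 × 3189.32) = 299.64 / 1277.3130 ≈ 0.235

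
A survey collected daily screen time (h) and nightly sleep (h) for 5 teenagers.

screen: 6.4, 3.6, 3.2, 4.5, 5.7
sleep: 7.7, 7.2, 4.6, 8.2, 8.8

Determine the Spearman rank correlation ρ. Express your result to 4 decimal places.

0.7000

Rank screen: 5, 2, 1, 3, 4
Rank sleep: 3, 2, 1, 4, 5
d = rank(screen) − rank(sleep): 2, 0, 0, -1, -1; Σd² = 6
ρ = 1 − 6Σd² / [n(n²−1)] = 1 − 6×6 / (5×24) = 1 − 36/120 ≈ 0.7000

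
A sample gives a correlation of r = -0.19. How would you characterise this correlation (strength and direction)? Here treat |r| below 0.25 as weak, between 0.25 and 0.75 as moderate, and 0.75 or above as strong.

r = -0.19 < 0 so the relationship is negative.
|r| = 0.19, which falls in the weak range.

weak negative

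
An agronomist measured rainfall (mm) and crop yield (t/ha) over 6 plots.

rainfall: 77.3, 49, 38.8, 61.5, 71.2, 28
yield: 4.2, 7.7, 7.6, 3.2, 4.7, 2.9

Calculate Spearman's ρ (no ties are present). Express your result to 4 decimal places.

0.0857

Rank rainfall: 6, 3, 2, 4, 5, 1
Rank yield: 3, 6, 5, 2, 4, 1
d = rank(rainfall) − rank(yield): 3, -3, -3, 2, 1, 0; Σd² = 32
ρ = 1 − 6Σd² / [n(n²−1)] = 1 − 6×32 / (6×35) = 1 − 192/210 ≈ 0.0857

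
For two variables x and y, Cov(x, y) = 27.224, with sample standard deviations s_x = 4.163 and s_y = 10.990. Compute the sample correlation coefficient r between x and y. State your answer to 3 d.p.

r = Cov(x,y) / (s_x · s_y) = 27.224 / (4.163 × 10.990)
  = 27.224 / 45.7514 ≈ 0.595

0.595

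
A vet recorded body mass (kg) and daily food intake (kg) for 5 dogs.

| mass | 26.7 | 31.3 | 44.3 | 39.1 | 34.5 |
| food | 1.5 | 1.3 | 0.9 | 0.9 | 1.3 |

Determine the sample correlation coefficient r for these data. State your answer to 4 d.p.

n = 5, Σx = 175.9, Σy = 5.9, Σx² = 6374.13, Σy² = 7.25, Σxy = 200.65
nΣxy − ΣxΣy = 1003.25 − 1037.81 = -34.56
nΣx² − (Σx)² = 31870.65 − 30940.81 = 929.84; nΣy² − (Σy)² = 36.25 − 34.81 = 1.44
r = -34.56 / √(929.84 × 1.44) = -34.56 / 36.5919 ≈ -0.9445

-0.9445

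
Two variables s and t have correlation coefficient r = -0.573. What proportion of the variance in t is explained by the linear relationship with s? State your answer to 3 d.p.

0.328

r² = (-0.573)² = 0.328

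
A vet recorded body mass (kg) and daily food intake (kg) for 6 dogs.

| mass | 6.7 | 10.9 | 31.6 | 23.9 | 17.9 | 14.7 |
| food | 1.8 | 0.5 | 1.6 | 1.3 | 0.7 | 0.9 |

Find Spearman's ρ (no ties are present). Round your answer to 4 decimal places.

Rank mass: 1, 2, 6, 5, 4, 3
Rank food: 6, 1, 5, 4, 2, 3
d = rank(mass) − rank(food): -5, 1, 1, 1, 2, 0; Σd² = 32
ρ = 1 − 6Σd² / [n(n²−1)] = 1 − 6×32 / (6×35) = 1 − 192/210 ≈ 0.0857

0.0857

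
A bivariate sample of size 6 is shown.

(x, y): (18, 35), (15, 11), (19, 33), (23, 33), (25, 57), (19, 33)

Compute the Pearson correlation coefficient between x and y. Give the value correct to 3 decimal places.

0.864

n = 6, Σx = 119, Σy = 202, Σx² = 2425, Σy² = 7862, Σxy = 4233
nΣxy − ΣxΣy = 25398 − 24038 = 1360
nΣx² − (Σx)² = 14550 − 14161 = 389; nΣy² − (Σy)² = 47172 − 40804 = 6368
r = 1360 / √(389 × 6368) = 1360 / 1573.8971 ≈ 0.864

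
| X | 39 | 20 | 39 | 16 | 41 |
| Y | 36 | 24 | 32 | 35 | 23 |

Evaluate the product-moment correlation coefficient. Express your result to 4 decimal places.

-0.0511

n = 5, ΣX = 155, ΣY = 150, ΣX² = 5379, ΣY² = 4650, ΣXY = 4635
nΣXY − ΣXΣY = 23175 − 23250 = -75
nΣX² − (ΣX)² = 26895 − 24025 = 2870; nΣY² − (ΣY)² = 23250 − 22500 = 750
r = -75 / √(2870 × 750) = -75 / 1467.1401 ≈ -0.0511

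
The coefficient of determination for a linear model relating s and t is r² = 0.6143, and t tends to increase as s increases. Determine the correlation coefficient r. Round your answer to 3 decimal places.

0.784

|r| = √0.6143 = 0.784
The association is positive, so r = 0.784.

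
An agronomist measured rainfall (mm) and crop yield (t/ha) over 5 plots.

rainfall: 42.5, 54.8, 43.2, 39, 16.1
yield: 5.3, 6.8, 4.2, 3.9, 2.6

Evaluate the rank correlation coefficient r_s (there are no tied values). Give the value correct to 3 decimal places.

0.900

Rank rainfall: 3, 5, 4, 2, 1
Rank yield: 4, 5, 3, 2, 1
d = rank(rainfall) − rank(yield): -1, 0, 1, 0, 0; Σd² = 2
ρ = 1 − 6Σd² / [n(n²−1)] = 1 − 6×2 / (5×24) = 1 − 12/120 ≈ 0.900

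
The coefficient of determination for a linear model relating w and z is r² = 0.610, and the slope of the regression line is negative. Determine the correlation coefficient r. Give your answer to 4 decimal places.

-0.7810

|r| = √0.610 = 0.7810
The association is negative, so r = −0.7810.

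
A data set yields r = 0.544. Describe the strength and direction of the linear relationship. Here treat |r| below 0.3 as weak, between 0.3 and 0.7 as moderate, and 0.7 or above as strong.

moderate positive

r = 0.544 > 0 so the relationship is positive.
|r| = 0.544, which falls in the moderate range.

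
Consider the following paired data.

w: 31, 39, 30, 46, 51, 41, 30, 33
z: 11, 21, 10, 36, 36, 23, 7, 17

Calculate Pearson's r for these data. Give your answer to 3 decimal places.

0.973

n = 8, Σw = 301, Σz = 161, Σw² = 11769, Σz² = 4121, Σwz = 6666
nΣwz − ΣwΣz = 53328 − 48461 = 4867
nΣw² − (Σw)² = 94152 − 90601 = 3551; nΣz² − (Σz)² = 32968 − 25921 = 7047
r = 4867 / √(3551 × 7047) = 4867 / 5002.3891 ≈ 0.973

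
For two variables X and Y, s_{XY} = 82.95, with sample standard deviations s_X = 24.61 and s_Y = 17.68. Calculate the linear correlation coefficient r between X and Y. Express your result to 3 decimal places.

r = Cov(X,Y) / (s_X · s_Y) = 82.95 / (24.61 × 17.68)
  = 82.95 / 435.1048 ≈ 0.191

0.191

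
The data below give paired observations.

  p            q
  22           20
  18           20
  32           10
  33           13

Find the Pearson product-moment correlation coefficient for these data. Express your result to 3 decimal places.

n = 4, Σp = 105, Σq = 63, Σp² = 2921, Σq² = 1069, Σpq = 1549
nΣpq − ΣpΣq = 6196 − 6615 = -419
nΣp² − (Σp)² = 11684 − 11025 = 659; nΣq² − (Σq)² = 4276 − 3969 = 307
r = -419 / √(659 × 307) = -419 / 449.7922 ≈ -0.932

-0.932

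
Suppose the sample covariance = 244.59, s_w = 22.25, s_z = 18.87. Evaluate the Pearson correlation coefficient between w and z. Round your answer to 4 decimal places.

0.5826

r = Cov(w,z) / (s_w · s_z) = 244.59 / (22.25 × 18.87)
  = 244.59 / 419.8575 ≈ 0.5826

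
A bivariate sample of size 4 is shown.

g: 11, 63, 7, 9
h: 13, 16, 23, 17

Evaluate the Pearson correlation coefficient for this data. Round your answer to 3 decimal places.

n = 4, Σg = 90, Σh = 69, Σg² = 4220, Σh² = 1243, Σgh = 1465
nΣgh − ΣgΣh = 5860 − 6210 = -350
nΣg² − (Σg)² = 16880 − 8100 = 8780; nΣh² − (Σh)² = 4972 − 4761 = 211
r = -350 / √(8780 × 211) = -350 / 1361.0951 ≈ -0.257

-0.257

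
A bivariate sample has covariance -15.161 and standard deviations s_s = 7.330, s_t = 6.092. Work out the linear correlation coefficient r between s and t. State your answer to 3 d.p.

-0.340

r = Cov(s,t) / (s_s · s_t) = -15.161 / (7.330 × 6.092)
  = -15.161 / 44.6544 ≈ -0.340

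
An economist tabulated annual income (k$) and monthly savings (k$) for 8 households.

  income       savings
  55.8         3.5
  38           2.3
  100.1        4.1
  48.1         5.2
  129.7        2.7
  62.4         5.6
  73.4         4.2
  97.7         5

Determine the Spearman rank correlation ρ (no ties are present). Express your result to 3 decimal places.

-0.024

Rank income: 3, 1, 7, 2, 8, 4, 5, 6
Rank savings: 3, 1, 4, 7, 2, 8, 5, 6
d = rank(income) − rank(savings): 0, 0, 3, -5, 6, -4, 0, 0; Σd² = 86
ρ = 1 − 6Σd² / [n(n²−1)] = 1 − 6×86 / (8×63) = 1 − 516/504 ≈ -0.024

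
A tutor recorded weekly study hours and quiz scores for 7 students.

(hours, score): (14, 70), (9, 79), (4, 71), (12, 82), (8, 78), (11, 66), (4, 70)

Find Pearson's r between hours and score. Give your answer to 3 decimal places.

0.137

n = 7, Σx = 62, Σy = 516, Σx² = 638, Σy² = 38246, Σxy = 4589
nΣxy − ΣxΣy = 32123 − 31992 = 131
nΣx² − (Σx)² = 4466 − 3844 = 622; nΣy² − (Σy)² = 267722 − 266256 = 1466
r = 131 / √(622 × 1466) = 131 / 954.9094 ≈ 0.137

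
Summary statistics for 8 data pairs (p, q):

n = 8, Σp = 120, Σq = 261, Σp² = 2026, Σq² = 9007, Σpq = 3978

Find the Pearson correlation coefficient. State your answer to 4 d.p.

0.1890

r = (nΣpq − ΣpΣq) / √[(nΣp² − (Σp)²)(nΣq² − (Σq)²)]
Numerator: 8×3978 − 120×261 = 504
Denominator: √[(16208 − 14400)(72056 − 68121)] = √[1808 × 3935] = 2667.2983
r = 504 / 2667.2983 ≈ 0.1890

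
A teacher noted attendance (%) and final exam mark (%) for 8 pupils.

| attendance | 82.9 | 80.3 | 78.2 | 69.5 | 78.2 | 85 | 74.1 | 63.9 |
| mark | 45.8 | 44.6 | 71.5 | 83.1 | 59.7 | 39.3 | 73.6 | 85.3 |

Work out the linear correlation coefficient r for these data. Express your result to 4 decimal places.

-0.9191

n = 8, Σx = 612.1, Σy = 502.9, Σx² = 47180.25, Σy² = 33906.29, Σxy = 37658.42
nΣxy − ΣxΣy = 301267.36 − 307825.09 = -6557.73
nΣx² − (Σx)² = 377442 − 374666.41 = 2775.59; nΣy² − (Σy)² = 271250.32 − 252908.41 = 18341.91
r = -6557.73 / √(2775.59 × 18341.91) = -6557.73 / 7135.0979 ≈ -0.9191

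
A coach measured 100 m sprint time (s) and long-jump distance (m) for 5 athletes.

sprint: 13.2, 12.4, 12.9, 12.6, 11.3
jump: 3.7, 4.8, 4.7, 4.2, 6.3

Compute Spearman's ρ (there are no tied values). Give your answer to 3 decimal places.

-0.900

Rank sprint: 5, 2, 4, 3, 1
Rank jump: 1, 4, 3, 2, 5
d = rank(sprint) − rank(jump): 4, -2, 1, 1, -4; Σd² = 38
ρ = 1 − 6Σd² / [n(n²−1)] = 1 − 6×38 / (5×24) = 1 − 228/120 ≈ -0.900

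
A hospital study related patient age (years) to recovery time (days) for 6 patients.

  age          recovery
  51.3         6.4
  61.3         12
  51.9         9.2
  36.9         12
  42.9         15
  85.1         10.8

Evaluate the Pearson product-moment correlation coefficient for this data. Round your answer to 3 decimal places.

n = 6, Σx = 329.4, Σy = 65.4, Σx² = 19527.02, Σy² = 755.24, Σxy = 3546.78
nΣxy − ΣxΣy = 21280.68 − 21542.76 = -262.08
nΣx² − (Σx)² = 117162.12 − 108504.36 = 8657.76; nΣy² − (Σy)² = 4531.44 − 4277.16 = 254.28
r = -262.08 / √(8657.76 × 254.28) = -262.08 / 1483.7436 ≈ -0.177

-0.177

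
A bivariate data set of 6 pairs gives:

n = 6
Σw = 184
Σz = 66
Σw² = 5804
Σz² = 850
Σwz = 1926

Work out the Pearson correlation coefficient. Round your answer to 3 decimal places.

r = (nΣwz − ΣwΣz) / √[(nΣw² − (Σw)²)(nΣz² − (Σz)²)]
Numerator: 6×1926 − 184×66 = -588
Denominator: √[(34824 − 33856)(5100 − 4356)] = √[968 × 744] = 848.6413
r = -588 / 848.6413 ≈ -0.693

-0.693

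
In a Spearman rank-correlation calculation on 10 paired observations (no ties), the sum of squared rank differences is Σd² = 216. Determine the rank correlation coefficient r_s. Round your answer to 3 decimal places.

-0.309

ρ = 1 − 6Σd² / [n(n²−1)] = 1 − 6×216 / (10×99)
  = 1 − 1296/990 = 1 − 1.3091 ≈ -0.309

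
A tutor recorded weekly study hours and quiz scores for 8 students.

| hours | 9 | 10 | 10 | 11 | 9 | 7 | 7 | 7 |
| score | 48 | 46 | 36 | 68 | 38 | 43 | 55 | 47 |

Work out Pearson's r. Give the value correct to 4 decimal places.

0.2069

n = 8, Σx = 70, Σy = 381, Σx² = 630, Σy² = 18867, Σxy = 3357
nΣxy − ΣxΣy = 26856 − 26670 = 186
nΣx² − (Σx)² = 5040 − 4900 = 140; nΣy² − (Σy)² = 150936 − 145161 = 5775
r = 186 / √(140 × 5775) = 186 / 899.1663 ≈ 0.2069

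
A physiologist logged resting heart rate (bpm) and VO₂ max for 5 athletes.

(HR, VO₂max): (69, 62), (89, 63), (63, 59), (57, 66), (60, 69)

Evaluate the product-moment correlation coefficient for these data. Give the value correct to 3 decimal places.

n = 5, Σx = 338, Σy = 319, Σx² = 23500, Σy² = 20411, Σxy = 21504
nΣxy − ΣxΣy = 107520 − 107822 = -302
nΣx² − (Σx)² = 117500 − 114244 = 3256; nΣy² − (Σy)² = 102055 − 101761 = 294
r = -302 / √(3256 × 294) = -302 / 978.3987 ≈ -0.309

-0.309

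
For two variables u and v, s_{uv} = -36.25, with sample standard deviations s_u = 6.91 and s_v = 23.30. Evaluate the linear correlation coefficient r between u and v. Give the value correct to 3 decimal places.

-0.225

r = Cov(u,v) / (s_u · s_v) = -36.25 / (6.91 × 23.30)
  = -36.25 / 161.0030 ≈ -0.225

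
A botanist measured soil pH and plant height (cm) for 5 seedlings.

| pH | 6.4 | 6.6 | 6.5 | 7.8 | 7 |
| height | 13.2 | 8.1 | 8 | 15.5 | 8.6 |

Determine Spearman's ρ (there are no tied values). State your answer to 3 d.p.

Rank pH: 1, 3, 2, 5, 4
Rank height: 4, 2, 1, 5, 3
d = rank(pH) − rank(height): -3, 1, 1, 0, 1; Σd² = 12
ρ = 1 − 6Σd² / [n(n²−1)] = 1 − 6×12 / (5×24) = 1 − 72/120 ≈ 0.400

0.400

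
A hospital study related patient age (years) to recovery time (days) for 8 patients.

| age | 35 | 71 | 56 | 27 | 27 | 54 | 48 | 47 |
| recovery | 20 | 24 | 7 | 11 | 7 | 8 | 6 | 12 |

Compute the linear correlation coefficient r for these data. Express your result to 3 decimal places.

0.325

n = 8, Σx = 365, Σy = 95, Σx² = 18289, Σy² = 1439, Σxy = 4566
nΣxy − ΣxΣy = 36528 − 34675 = 1853
nΣx² − (Σx)² = 146312 − 133225 = 13087; nΣy² − (Σy)² = 11512 − 9025 = 2487
r = 1853 / √(13087 × 2487) = 1853 / 5705.0301 ≈ 0.325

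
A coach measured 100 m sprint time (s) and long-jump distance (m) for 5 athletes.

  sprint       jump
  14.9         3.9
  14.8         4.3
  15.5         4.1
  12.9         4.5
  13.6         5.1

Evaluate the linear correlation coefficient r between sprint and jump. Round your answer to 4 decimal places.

n = 5, Σx = 71.7, Σy = 21.9, Σx² = 1032.67, Σy² = 96.77, Σxy = 312.71
nΣxy − ΣxΣy = 1563.55 − 1570.23 = -6.68
nΣx² − (Σx)² = 5163.35 − 5140.89 = 22.46; nΣy² − (Σy)² = 483.85 − 479.61 = 4.24
r = -6.68 / √(22.46 × 4.24) = -6.68 / 9.7586 ≈ -0.6845

-0.6845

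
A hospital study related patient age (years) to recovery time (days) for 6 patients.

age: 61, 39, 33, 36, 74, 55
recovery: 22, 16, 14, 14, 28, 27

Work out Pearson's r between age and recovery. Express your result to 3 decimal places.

n = 6, Σx = 298, Σy = 121, Σx² = 16128, Σy² = 2645, Σxy = 6489
nΣxy − ΣxΣy = 38934 − 36058 = 2876
nΣx² − (Σx)² = 96768 − 88804 = 7964; nΣy² − (Σy)² = 15870 − 14641 = 1229
r = 2876 / √(7964 × 1229) = 2876 / 3128.5390 ≈ 0.919

0.919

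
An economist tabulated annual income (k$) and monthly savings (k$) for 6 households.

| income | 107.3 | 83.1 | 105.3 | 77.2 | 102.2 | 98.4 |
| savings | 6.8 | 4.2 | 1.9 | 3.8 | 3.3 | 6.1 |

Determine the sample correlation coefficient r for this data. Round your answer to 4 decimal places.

0.1313

n = 6, Σx = 573.5, Σy = 26.1, Σx² = 55594.23, Σy² = 130.03, Σxy = 2509.59
nΣxy − ΣxΣy = 15057.54 − 14968.35 = 89.19
nΣx² − (Σx)² = 333565.38 − 328902.25 = 4663.13; nΣy² − (Σy)² = 780.18 − 681.21 = 98.97
r = 89.19 / √(4663.13 × 98.97) = 89.19 / 679.3453 ≈ 0.1313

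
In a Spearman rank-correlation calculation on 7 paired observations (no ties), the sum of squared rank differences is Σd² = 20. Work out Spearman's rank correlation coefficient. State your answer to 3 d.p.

0.643

ρ = 1 − 6Σd² / [n(n²−1)] = 1 − 6×20 / (7×48)
  = 1 − 120/336 = 1 − 0.3571 ≈ 0.643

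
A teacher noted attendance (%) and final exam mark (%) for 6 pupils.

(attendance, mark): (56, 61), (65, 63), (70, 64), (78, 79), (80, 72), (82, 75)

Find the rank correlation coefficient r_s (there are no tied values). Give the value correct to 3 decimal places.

Rank attendance: 1, 2, 3, 4, 5, 6
Rank mark: 1, 2, 3, 6, 4, 5
d = rank(attendance) − rank(mark): 0, 0, 0, -2, 1, 1; Σd² = 6
ρ = 1 − 6Σd² / [n(n²−1)] = 1 − 6×6 / (6×35) = 1 − 36/210 ≈ 0.829

0.829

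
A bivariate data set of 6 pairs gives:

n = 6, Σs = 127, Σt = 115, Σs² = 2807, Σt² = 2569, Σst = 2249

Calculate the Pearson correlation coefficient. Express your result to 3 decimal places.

r = (nΣst − ΣsΣt) / √[(nΣs² − (Σs)²)(nΣt² − (Σt)²)]
Numerator: 6×2249 − 127×115 = -1111
Denominator: √[(16842 − 16129)(15414 − 13225)] = √[713 × 2189] = 1249.3026
r = -1111 / 1249.3026 ≈ -0.889

-0.889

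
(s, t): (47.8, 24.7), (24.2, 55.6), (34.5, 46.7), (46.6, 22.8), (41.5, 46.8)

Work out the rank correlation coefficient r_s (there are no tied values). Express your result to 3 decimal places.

-0.800

Rank s: 5, 1, 2, 4, 3
Rank t: 2, 5, 3, 1, 4
d = rank(s) − rank(t): 3, -4, -1, 3, -1; Σd² = 36
ρ = 1 − 6Σd² / [n(n²−1)] = 1 − 6×36 / (5×24) = 1 − 216/120 ≈ -0.800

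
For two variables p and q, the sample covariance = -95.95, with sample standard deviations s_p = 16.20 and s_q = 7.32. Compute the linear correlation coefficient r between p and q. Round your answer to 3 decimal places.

-0.809

r = Cov(p,q) / (s_p · s_q) = -95.95 / (16.20 × 7.32)
  = -95.95 / 118.5840 ≈ -0.809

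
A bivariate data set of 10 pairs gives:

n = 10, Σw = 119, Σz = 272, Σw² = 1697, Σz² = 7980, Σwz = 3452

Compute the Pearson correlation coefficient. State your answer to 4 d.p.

0.5324

r = (nΣwz − ΣwΣz) / √[(nΣw² − (Σw)²)(nΣz² − (Σz)²)]
Numerator: 10×3452 − 119×272 = 2152
Denominator: √[(16970 − 14161)(79800 − 73984)] = √[2809 × 5816] = 4041.9233
r = 2152 / 4041.9233 ≈ 0.5324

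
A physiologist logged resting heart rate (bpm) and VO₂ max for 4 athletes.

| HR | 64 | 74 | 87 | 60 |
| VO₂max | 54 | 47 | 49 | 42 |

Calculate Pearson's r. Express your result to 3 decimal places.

0.206

n = 4, Σx = 285, Σy = 192, Σx² = 20741, Σy² = 9290, Σxy = 13717
nΣxy − ΣxΣy = 54868 − 54720 = 148
nΣx² − (Σx)² = 82964 − 81225 = 1739; nΣy² − (Σy)² = 37160 − 36864 = 296
r = 148 / √(1739 × 296) = 148 / 717.4566 ≈ 0.206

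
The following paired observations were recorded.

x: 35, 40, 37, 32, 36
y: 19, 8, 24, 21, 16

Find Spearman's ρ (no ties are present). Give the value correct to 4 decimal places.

-0.4000

Rank x: 2, 5, 4, 1, 3
Rank y: 3, 1, 5, 4, 2
d = rank(x) − rank(y): -1, 4, -1, -3, 1; Σd² = 28
ρ = 1 − 6Σd² / [n(n²−1)] = 1 − 6×28 / (5×24) = 1 − 168/120 ≈ -0.4000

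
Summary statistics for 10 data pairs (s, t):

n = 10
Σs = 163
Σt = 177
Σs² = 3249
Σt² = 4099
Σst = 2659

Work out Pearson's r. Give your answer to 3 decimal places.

-0.299

r = (nΣst − ΣsΣt) / √[(nΣs² − (Σs)²)(nΣt² − (Σt)²)]
Numerator: 10×2659 − 163×177 = -2261
Denominator: √[(32490 − 26569)(40990 − 31329)] = √[5921 × 9661] = 7563.2520
r = -2261 / 7563.2520 ≈ -0.299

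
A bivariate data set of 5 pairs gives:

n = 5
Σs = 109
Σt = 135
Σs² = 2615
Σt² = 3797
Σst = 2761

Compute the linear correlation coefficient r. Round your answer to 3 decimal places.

r = (nΣst − ΣsΣt) / √[(nΣs² − (Σs)²)(nΣt² − (Σt)²)]
Numerator: 5×2761 − 109×135 = -910
Denominator: √[(13075 − 11881)(18985 − 18225)] = √[1194 × 760] = 952.5965
r = -910 / 952.5965 ≈ -0.955

-0.955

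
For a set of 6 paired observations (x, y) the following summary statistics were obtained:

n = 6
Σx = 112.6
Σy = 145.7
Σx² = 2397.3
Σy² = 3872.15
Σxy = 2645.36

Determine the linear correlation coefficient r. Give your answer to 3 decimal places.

r = (nΣxy − ΣxΣy) / √[(nΣx² − (Σx)²)(nΣy² − (Σy)²)]
Numerator: 6×2645.36 − 112.6×145.7 = -533.66
Denominator: √[(14383.8 − 12678.76)(23232.9 − 21228.49)] = √[1705.04 × 2004.41] = 1848.6750
r = -533.66 / 1848.6750 ≈ -0.289

-0.289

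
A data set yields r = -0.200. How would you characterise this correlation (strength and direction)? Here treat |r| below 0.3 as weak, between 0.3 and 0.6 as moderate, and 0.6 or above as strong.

weak negative

r = -0.200 < 0 so the relationship is negative.
|r| = 0.200, which falls in the weak range.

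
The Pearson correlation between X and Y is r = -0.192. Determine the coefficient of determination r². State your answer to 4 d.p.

0.0369

r² = (-0.192)² = 0.0369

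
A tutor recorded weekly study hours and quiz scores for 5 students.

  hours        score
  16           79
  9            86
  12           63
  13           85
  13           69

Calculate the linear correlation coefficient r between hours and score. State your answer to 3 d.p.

-0.170

n = 5, Σx = 63, Σy = 382, Σx² = 819, Σy² = 29592, Σxy = 4796
nΣxy − ΣxΣy = 23980 − 24066 = -86
nΣx² − (Σx)² = 4095 − 3969 = 126; nΣy² − (Σy)² = 147960 − 145924 = 2036
r = -86 / √(126 × 2036) = -86 / 506.4938 ≈ -0.170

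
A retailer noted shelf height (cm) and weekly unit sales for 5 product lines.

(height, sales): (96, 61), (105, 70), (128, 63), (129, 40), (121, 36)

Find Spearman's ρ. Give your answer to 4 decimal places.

-0.3000

Rank height: 1, 2, 4, 5, 3
Rank sales: 3, 5, 4, 2, 1
d = rank(height) − rank(sales): -2, -3, 0, 3, 2; Σd² = 26
ρ = 1 − 6Σd² / [n(n²−1)] = 1 − 6×26 / (5×24) = 1 − 156/120 ≈ -0.3000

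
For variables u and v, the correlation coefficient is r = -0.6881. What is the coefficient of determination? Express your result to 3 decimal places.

r² = (-0.6881)² = 0.473

0.473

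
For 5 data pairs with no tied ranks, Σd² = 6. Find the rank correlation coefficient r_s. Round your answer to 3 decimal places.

ρ = 1 − 6Σd² / [n(n²−1)] = 1 − 6×6 / (5×24)
  = 1 − 36/120 = 1 − 0.3000 ≈ 0.700

0.700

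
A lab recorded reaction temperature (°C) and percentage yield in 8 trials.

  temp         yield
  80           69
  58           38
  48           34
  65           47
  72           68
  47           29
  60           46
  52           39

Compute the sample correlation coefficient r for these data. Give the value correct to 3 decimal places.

n = 8, Σx = 482, Σy = 370, Σx² = 29990, Σy² = 18672, Σxy = 23458
nΣxy − ΣxΣy = 187664 − 178340 = 9324
nΣx² − (Σx)² = 239920 − 232324 = 7596; nΣy² − (Σy)² = 149376 − 136900 = 12476
r = 9324 / √(7596 × 12476) = 9324 / 9734.8701 ≈ 0.958

0.958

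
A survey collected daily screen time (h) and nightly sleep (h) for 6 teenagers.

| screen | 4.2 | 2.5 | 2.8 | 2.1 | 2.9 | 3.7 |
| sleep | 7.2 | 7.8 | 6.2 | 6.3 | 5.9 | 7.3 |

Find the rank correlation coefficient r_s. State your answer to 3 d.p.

0.029

Rank screen: 6, 2, 3, 1, 4, 5
Rank sleep: 4, 6, 2, 3, 1, 5
d = rank(screen) − rank(sleep): 2, -4, 1, -2, 3, 0; Σd² = 34
ρ = 1 − 6Σd² / [n(n²−1)] = 1 − 6×34 / (6×35) = 1 − 204/210 ≈ 0.029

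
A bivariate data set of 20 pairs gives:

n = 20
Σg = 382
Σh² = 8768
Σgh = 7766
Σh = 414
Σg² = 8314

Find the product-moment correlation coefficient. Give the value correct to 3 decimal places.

-0.315

r = (nΣgh − ΣgΣh) / √[(nΣg² − (Σg)²)(nΣh² − (Σh)²)]
Numerator: 20×7766 − 382×414 = -2828
Denominator: √[(166280 − 145924)(175360 − 171396)] = √[20356 × 3964] = 8982.8272
r = -2828 / 8982.8272 ≈ -0.315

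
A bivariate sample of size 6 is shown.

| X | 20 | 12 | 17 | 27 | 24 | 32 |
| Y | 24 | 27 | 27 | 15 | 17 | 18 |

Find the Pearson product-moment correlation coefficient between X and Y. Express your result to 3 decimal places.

-0.859

n = 6, ΣX = 132, ΣY = 128, ΣX² = 3162, ΣY² = 2872, ΣXY = 2652
nΣXY − ΣXΣY = 15912 − 16896 = -984
nΣX² − (ΣX)² = 18972 − 17424 = 1548; nΣY² − (ΣY)² = 17232 − 16384 = 848
r = -984 / √(1548 × 848) = -984 / 1145.7330 ≈ -0.859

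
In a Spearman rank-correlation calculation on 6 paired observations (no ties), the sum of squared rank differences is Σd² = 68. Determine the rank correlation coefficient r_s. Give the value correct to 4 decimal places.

ρ = 1 − 6Σd² / [n(n²−1)] = 1 − 6×68 / (6×35)
  = 1 − 408/210 = 1 − 1.94286 ≈ -0.9429

-0.9429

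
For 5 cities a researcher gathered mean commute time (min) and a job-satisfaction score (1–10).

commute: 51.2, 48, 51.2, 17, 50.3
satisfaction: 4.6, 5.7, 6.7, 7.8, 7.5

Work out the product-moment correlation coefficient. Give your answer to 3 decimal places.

n = 5, Σx = 217.7, Σy = 32.3, Σx² = 10365.97, Σy² = 215.63, Σxy = 1362.01
nΣxy − ΣxΣy = 6810.05 − 7031.71 = -221.66
nΣx² − (Σx)² = 51829.85 − 47393.29 = 4436.56; nΣy² − (Σy)² = 1078.15 − 1043.29 = 34.86
r = -221.66 / √(4436.56 × 34.86) = -221.66 / 393.2664 ≈ -0.564

-0.564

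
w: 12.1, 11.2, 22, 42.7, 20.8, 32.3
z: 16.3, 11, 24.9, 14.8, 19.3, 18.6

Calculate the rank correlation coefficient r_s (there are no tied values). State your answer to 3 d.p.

0.257

Rank w: 2, 1, 4, 6, 3, 5
Rank z: 3, 1, 6, 2, 5, 4
d = rank(w) − rank(z): -1, 0, -2, 4, -2, 1; Σd² = 26
ρ = 1 − 6Σd² / [n(n²−1)] = 1 − 6×26 / (6×35) = 1 − 156/210 ≈ 0.257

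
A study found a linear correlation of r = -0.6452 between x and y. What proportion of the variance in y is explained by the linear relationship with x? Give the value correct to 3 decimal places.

0.416

r² = (-0.6452)² = 0.416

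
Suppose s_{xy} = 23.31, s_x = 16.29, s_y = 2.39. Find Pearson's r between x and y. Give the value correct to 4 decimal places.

r = Cov(x,y) / (s_x · s_y) = 23.31 / (16.29 × 2.39)
  = 23.31 / 38.9331 ≈ 0.5987

0.5987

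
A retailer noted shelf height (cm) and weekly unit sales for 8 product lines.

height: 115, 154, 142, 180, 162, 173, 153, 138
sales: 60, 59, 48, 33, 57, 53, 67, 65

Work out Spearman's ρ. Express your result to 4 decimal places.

-0.6190

Rank height: 1, 5, 3, 8, 6, 7, 4, 2
Rank sales: 6, 5, 2, 1, 4, 3, 8, 7
d = rank(height) − rank(sales): -5, 0, 1, 7, 2, 4, -4, -5; Σd² = 136
ρ = 1 − 6Σd² / [n(n²−1)] = 1 − 6×136 / (8×63) = 1 − 816/504 ≈ -0.6190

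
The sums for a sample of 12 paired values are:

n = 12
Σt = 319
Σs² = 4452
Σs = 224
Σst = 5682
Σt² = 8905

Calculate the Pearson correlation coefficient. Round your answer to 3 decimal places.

-0.804

r = (nΣst − ΣsΣt) / √[(nΣs² − (Σs)²)(nΣt² − (Σt)²)]
Numerator: 12×5682 − 224×319 = -3272
Denominator: √[(53424 − 50176)(106860 − 101761)] = √[3248 × 5099] = 4069.5887
r = -3272 / 4069.5887 ≈ -0.804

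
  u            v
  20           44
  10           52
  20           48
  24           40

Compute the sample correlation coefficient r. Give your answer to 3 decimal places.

-0.908

n = 4, Σu = 74, Σv = 184, Σu² = 1476, Σv² = 8544, Σuv = 3320
nΣuv − ΣuΣv = 13280 − 13616 = -336
nΣu² − (Σu)² = 5904 − 5476 = 428; nΣv² − (Σv)² = 34176 − 33856 = 320
r = -336 / √(428 × 320) = -336 / 370.0811 ≈ -0.908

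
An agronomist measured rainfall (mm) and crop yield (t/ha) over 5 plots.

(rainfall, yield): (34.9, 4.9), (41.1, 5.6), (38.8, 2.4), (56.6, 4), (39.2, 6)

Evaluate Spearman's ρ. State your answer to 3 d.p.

Rank rainfall: 1, 4, 2, 5, 3
Rank yield: 3, 4, 1, 2, 5
d = rank(rainfall) − rank(yield): -2, 0, 1, 3, -2; Σd² = 18
ρ = 1 − 6Σd² / [n(n²−1)] = 1 − 6×18 / (5×24) = 1 − 108/120 ≈ 0.100

0.100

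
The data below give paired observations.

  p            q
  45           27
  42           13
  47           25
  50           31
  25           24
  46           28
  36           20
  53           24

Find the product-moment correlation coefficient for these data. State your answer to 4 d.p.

0.3216

n = 8, Σp = 344, Σq = 192, Σp² = 15344, Σq² = 4820, Σpq = 8366
nΣpq − ΣpΣq = 66928 − 66048 = 880
nΣp² − (Σp)² = 122752 − 118336 = 4416; nΣq² − (Σq)² = 38560 − 36864 = 1696
r = 880 / √(4416 × 1696) = 880 / 2736.7017 ≈ 0.3216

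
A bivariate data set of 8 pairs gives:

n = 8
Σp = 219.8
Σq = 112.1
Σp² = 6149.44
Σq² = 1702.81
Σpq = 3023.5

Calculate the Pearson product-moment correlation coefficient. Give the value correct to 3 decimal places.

r = (nΣpq − ΣpΣq) / √[(nΣp² − (Σp)²)(nΣq² − (Σq)²)]
Numerator: 8×3023.5 − 219.8×112.1 = -451.58
Denominator: √[(49195.52 − 48312.04)(13622.48 − 12566.41)] = √[883.48 × 1056.07] = 965.9279
r = -451.58 / 965.9279 ≈ -0.468

-0.468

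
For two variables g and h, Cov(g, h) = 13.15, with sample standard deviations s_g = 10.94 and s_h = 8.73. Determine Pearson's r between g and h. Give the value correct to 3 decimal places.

0.138

r = Cov(g,h) / (s_g · s_h) = 13.15 / (10.94 × 8.73)
  = 13.15 / 95.5062 ≈ 0.138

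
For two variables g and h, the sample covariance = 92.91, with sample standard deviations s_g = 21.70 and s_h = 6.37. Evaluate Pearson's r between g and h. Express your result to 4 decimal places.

0.6721

r = Cov(g,h) / (s_g · s_h) = 92.91 / (21.70 × 6.37)
  = 92.91 / 138.2290 ≈ 0.6721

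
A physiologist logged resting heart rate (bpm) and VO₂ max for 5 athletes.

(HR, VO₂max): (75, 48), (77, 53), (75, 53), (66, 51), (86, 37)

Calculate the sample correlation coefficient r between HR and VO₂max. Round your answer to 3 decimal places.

n = 5, Σx = 379, Σy = 242, Σx² = 28931, Σy² = 11892, Σxy = 18204
nΣxy − ΣxΣy = 91020 − 91718 = -698
nΣx² − (Σx)² = 144655 − 143641 = 1014; nΣy² − (Σy)² = 59460 − 58564 = 896
r = -698 / √(1014 × 896) = -698 / 953.1757 ≈ -0.732

-0.732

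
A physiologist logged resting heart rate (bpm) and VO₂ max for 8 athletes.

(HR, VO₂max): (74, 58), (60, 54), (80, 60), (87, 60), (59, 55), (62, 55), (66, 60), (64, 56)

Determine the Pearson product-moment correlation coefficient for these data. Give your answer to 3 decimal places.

0.815

n = 8, Σx = 552, Σy = 458, Σx² = 38822, Σy² = 26266, Σxy = 31751
nΣxy − ΣxΣy = 254008 − 252816 = 1192
nΣx² − (Σx)² = 310576 − 304704 = 5872; nΣy² − (Σy)² = 210128 − 209764 = 364
r = 1192 / √(5872 × 364) = 1192 / 1461.9877 ≈ 0.815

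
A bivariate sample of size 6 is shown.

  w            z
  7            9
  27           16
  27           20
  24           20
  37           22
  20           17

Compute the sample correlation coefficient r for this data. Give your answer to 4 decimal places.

n = 6, Σw = 142, Σz = 104, Σw² = 3852, Σz² = 1910, Σwz = 2669
nΣwz − ΣwΣz = 16014 − 14768 = 1246
nΣw² − (Σw)² = 23112 − 20164 = 2948; nΣz² − (Σz)² = 11460 − 10816 = 644
r = 1246 / √(2948 × 644) = 1246 / 1377.8650 ≈ 0.9043

0.9043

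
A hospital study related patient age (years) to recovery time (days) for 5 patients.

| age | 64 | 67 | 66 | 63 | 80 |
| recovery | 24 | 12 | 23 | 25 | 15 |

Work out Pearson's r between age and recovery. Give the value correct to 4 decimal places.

-0.6096

n = 5, Σx = 340, Σy = 99, Σx² = 23310, Σy² = 2099, Σxy = 6633
nΣxy − ΣxΣy = 33165 − 33660 = -495
nΣx² − (Σx)² = 116550 − 115600 = 950; nΣy² − (Σy)² = 10495 − 9801 = 694
r = -495 / √(950 × 694) = -495 / 811.9729 ≈ -0.6096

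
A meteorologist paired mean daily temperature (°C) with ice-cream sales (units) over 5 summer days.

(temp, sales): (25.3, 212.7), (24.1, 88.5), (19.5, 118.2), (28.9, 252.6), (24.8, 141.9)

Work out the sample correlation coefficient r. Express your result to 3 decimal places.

n = 5, Σx = 122.6, Σy = 813.9, Σx² = 3051.4, Σy² = 150987.15, Σxy = 20638.32
nΣxy − ΣxΣy = 103191.6 − 99784.14 = 3407.46
nΣx² − (Σx)² = 15257 − 15030.76 = 226.24; nΣy² − (Σy)² = 754935.75 − 662433.21 = 92502.54
r = 3407.46 / √(226.24 × 92502.54) = 3407.46 / 4574.6885 ≈ 0.745

0.745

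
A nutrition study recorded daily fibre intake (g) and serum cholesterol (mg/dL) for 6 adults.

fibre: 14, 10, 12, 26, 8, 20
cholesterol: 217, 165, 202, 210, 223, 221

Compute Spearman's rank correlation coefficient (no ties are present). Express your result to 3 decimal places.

Rank fibre: 4, 2, 3, 6, 1, 5
Rank cholesterol: 4, 1, 2, 3, 6, 5
d = rank(fibre) − rank(cholesterol): 0, 1, 1, 3, -5, 0; Σd² = 36
ρ = 1 − 6Σd² / [n(n²−1)] = 1 − 6×36 / (6×35) = 1 − 216/210 ≈ -0.029

-0.029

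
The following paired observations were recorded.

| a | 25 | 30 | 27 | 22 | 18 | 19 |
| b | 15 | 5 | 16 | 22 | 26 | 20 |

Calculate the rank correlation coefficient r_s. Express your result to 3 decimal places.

-0.886

Rank a: 4, 6, 5, 3, 1, 2
Rank b: 2, 1, 3, 5, 6, 4
d = rank(a) − rank(b): 2, 5, 2, -2, -5, -2; Σd² = 66
ρ = 1 − 6Σd² / [n(n²−1)] = 1 − 6×66 / (6×35) = 1 − 396/210 ≈ -0.886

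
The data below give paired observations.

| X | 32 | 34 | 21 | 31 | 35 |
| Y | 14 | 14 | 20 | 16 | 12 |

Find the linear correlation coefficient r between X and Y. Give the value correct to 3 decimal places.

n = 5, ΣX = 153, ΣY = 76, ΣX² = 4807, ΣY² = 1192, ΣXY = 2260
nΣXY − ΣXΣY = 11300 − 11628 = -328
nΣX² − (ΣX)² = 24035 − 23409 = 626; nΣY² − (ΣY)² = 5960 − 5776 = 184
r = -328 / √(626 × 184) = -328 / 339.3877 ≈ -0.966

-0.966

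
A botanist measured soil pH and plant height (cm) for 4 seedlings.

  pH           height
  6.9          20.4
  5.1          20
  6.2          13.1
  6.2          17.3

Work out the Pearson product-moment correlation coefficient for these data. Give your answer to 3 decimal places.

-0.085

n = 4, Σx = 24.4, Σy = 70.8, Σx² = 150.5, Σy² = 1287.06, Σxy = 431.24
nΣxy − ΣxΣy = 1724.96 − 1727.52 = -2.56
nΣx² − (Σx)² = 602 − 595.36 = 6.64; nΣy² − (Σy)² = 5148.24 − 5012.64 = 135.6
r = -2.56 / √(6.64 × 135.6) = -2.56 / 30.0064 ≈ -0.085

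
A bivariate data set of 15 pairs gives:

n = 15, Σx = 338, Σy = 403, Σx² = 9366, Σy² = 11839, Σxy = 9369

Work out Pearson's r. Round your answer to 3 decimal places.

0.217

r = (nΣxy − ΣxΣy) / √[(nΣx² − (Σx)²)(nΣy² − (Σy)²)]
Numerator: 15×9369 − 338×403 = 4321
Denominator: √[(140490 − 114244)(177585 − 162409)] = √[26246 × 15176] = 19957.6876
r = 4321 / 19957.6876 ≈ 0.217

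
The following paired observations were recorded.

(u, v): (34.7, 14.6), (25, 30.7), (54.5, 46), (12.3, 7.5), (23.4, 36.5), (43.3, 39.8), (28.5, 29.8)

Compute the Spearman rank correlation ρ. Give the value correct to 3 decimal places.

Rank u: 5, 3, 7, 1, 2, 6, 4
Rank v: 2, 4, 7, 1, 5, 6, 3
d = rank(u) − rank(v): 3, -1, 0, 0, -3, 0, 1; Σd² = 20
ρ = 1 − 6Σd² / [n(n²−1)] = 1 − 6×20 / (7×48) = 1 − 120/336 ≈ 0.643

0.643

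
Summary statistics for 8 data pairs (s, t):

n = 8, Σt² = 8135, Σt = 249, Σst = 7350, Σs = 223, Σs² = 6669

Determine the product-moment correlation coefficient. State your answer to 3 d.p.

r = (nΣst − ΣsΣt) / √[(nΣs² − (Σs)²)(nΣt² − (Σt)²)]
Numerator: 8×7350 − 223×249 = 3273
Denominator: √[(53352 − 49729)(65080 − 62001)] = √[3623 × 3079] = 3339.9427
r = 3273 / 3339.9427 ≈ 0.980

0.980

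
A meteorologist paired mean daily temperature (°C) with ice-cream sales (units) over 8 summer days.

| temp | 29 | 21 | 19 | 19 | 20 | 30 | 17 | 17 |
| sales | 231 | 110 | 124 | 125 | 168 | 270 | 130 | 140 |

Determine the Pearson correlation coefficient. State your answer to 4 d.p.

0.9058

n = 8, Σx = 172, Σy = 1298, Σx² = 3882, Σy² = 234086, Σxy = 29790
nΣxy − ΣxΣy = 238320 − 223256 = 15064
nΣx² − (Σx)² = 31056 − 29584 = 1472; nΣy² − (Σy)² = 1872688 − 1684804 = 187884
r = 15064 / √(1472 × 187884) = 15064 / 16630.2510 ≈ 0.9058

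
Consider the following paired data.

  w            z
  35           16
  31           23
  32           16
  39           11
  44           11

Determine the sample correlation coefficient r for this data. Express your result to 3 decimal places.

n = 5, Σw = 181, Σz = 77, Σw² = 6667, Σz² = 1283, Σwz = 2698
nΣwz − ΣwΣz = 13490 − 13937 = -447
nΣw² − (Σw)² = 33335 − 32761 = 574; nΣz² − (Σz)² = 6415 − 5929 = 486
r = -447 / √(574 × 486) = -447 / 528.1704 ≈ -0.846

-0.846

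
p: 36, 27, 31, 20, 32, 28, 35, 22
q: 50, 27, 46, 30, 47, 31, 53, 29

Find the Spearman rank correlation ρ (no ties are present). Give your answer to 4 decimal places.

0.8810

Rank p: 8, 3, 5, 1, 6, 4, 7, 2
Rank q: 7, 1, 5, 3, 6, 4, 8, 2
d = rank(p) − rank(q): 1, 2, 0, -2, 0, 0, -1, 0; Σd² = 10
ρ = 1 − 6Σd² / [n(n²−1)] = 1 − 6×10 / (8×63) = 1 − 60/504 ≈ 0.8810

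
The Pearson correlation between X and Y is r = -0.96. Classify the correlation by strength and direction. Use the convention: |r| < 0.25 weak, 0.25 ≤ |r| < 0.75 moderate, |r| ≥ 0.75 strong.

strong negative

r = -0.96 < 0 so the relationship is negative.
|r| = 0.96, which falls in the strong range.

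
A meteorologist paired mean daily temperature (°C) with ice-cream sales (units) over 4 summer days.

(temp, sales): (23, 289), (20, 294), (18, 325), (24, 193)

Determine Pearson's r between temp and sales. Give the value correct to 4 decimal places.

n = 4, Σx = 85, Σy = 1101, Σx² = 1829, Σy² = 312831, Σxy = 23009
nΣxy − ΣxΣy = 92036 − 93585 = -1549
nΣx² − (Σx)² = 7316 − 7225 = 91; nΣy² − (Σy)² = 1251324 − 1212201 = 39123
r = -1549 / √(91 × 39123) = -1549 / 1886.8474 ≈ -0.8209

-0.8209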